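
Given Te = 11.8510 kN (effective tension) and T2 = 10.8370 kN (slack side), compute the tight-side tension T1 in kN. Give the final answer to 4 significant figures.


T1 = Te + T2 = 11.8510 + 10.8370
T1 = 22.69 kN


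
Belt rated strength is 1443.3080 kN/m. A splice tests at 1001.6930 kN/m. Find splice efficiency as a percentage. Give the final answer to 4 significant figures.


Eff = 1001.6930 / 1443.3080 * 100
Eff = 69.40 %


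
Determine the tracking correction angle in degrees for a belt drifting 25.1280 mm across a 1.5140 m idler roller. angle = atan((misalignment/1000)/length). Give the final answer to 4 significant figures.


misalign_m = 25.1280 / 1000 = 0.025128 m
angle = atan(0.025128 / 1.5140)
angle = 0.9509 deg


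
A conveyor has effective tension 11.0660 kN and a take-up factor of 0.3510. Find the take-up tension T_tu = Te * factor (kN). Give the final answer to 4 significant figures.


T_tu = 11.0660 * 0.3510
T_tu = 3.884 kN


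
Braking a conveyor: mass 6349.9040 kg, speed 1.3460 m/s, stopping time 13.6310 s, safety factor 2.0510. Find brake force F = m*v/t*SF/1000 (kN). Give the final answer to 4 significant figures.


F = 6349.9040 * 1.3460 / 13.6310 * 2.0510 / 1000
F = 1.286 kN


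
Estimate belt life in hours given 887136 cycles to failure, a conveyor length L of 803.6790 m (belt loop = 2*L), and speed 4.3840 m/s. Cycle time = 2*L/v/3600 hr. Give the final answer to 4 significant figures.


cycle_time = 2 * 803.6790 / 4.3840 / 3600 = 0.101845 hr
life = 887136 * 0.101845 = 90350 hours


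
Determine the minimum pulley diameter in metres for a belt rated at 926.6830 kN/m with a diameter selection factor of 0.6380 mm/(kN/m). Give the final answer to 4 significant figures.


D = 926.6830 * 0.6380 / 1000
D = 0.5912 m


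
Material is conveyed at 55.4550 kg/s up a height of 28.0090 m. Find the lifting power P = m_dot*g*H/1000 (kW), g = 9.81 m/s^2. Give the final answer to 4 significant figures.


P = 55.4550 * 9.81 * 28.0090 / 1000
P = 15.24 kW


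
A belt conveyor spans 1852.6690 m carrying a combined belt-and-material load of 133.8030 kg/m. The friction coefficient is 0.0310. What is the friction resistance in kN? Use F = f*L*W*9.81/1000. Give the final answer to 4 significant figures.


F = 0.0310 * 1852.6690 * 133.8030 * 9.81 / 1000
F = 75.39 kN


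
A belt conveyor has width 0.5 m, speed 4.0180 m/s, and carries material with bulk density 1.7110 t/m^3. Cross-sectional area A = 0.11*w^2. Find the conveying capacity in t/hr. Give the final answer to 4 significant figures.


A = 0.11 * 0.5^2 = 0.0275 m^2
C = 0.0275 * 4.0180 * 1.7110 * 3600
C = 680.6 t/hr


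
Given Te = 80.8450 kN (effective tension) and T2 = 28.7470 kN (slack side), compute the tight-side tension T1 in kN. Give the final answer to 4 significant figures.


T1 = Te + T2 = 80.8450 + 28.7470
T1 = 109.6 kN


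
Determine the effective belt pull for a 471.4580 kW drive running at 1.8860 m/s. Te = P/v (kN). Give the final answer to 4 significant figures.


Te = P / v = 471.4580 / 1.8860
Te = 250.0 kN


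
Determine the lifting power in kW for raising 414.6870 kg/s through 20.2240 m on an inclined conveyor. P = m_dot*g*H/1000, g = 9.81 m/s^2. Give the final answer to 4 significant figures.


P = 414.6870 * 9.81 * 20.2240 / 1000
P = 82.27 kW


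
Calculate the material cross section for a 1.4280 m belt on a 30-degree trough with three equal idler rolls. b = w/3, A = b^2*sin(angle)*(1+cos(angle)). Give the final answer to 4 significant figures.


b = 1.4280/3 = 0.476 m
A = 0.476^2 * sin(30 deg) * (1 + cos(30 deg))
A = 0.2114 m^2


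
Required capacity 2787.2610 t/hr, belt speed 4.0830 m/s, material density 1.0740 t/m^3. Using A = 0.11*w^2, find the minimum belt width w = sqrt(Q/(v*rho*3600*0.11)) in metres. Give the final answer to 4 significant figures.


A_req = 2787.2610 / (4.0830 * 1.0740 * 3600) = 0.17656 m^2
w = sqrt(0.17656 / 0.11)
w = 1.267 m


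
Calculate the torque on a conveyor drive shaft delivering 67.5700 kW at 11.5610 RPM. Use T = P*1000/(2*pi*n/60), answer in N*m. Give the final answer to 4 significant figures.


omega = 2*pi*11.5610/60 = 1.21067 rad/s
T = 67.5700*1000 / 1.21067
T = 55810 N*m


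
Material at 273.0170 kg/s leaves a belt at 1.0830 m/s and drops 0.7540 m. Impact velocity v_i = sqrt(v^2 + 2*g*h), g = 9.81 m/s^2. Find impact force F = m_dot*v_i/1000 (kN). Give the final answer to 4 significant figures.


v_i = sqrt(1.0830^2 + 2*9.81*0.7540) = 3.99579 m/s
F = 273.0170 * 3.99579 / 1000
F = 1.091 kN


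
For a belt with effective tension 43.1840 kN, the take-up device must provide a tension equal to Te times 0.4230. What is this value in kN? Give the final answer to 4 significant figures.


T_tu = 43.1840 * 0.4230
T_tu = 18.27 kN


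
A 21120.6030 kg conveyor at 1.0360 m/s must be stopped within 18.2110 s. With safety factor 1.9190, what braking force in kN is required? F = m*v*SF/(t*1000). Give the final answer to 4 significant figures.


F = 21120.6030 * 1.0360 / 18.2110 * 1.9190 / 1000
F = 2.306 kN


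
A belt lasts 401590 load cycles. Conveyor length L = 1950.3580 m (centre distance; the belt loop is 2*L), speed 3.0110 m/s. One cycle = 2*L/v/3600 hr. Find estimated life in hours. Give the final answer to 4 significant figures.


cycle_time = 2 * 1950.3580 / 3.0110 / 3600 = 0.359858 hr
life = 401590 * 0.359858 = 144500 hours


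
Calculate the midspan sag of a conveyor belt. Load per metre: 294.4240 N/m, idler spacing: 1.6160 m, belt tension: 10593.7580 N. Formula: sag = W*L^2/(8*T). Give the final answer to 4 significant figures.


sag = 294.4240 * 1.6160^2 / (8 * 10593.7580)
sag = 0.009072 m


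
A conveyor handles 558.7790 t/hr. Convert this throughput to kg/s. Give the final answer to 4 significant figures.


m_dot = 558.7790 * 1000 / 3600
m_dot = 155.2 kg/s


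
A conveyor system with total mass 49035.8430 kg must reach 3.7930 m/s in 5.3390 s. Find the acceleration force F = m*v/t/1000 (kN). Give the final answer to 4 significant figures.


F = 49035.8430 * 3.7930 / 5.3390 / 1000
F = 34.84 kN


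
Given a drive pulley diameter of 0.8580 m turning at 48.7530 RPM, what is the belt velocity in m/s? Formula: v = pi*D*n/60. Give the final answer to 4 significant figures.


v = pi * 0.8580 * 48.7530 / 60
v = 2.190 m/s


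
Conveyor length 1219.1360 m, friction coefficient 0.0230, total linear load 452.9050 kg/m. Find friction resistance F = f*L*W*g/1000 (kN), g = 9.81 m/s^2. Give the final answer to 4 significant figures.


F = 0.0230 * 1219.1360 * 452.9050 * 9.81 / 1000
F = 124.6 kN


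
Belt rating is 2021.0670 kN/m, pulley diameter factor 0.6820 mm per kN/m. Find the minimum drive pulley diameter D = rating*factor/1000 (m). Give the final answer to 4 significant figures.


D = 2021.0670 * 0.6820 / 1000
D = 1.378 m


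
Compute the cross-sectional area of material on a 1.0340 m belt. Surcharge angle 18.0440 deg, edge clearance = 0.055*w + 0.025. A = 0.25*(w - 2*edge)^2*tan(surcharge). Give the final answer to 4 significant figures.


edge = 0.055*1.0340 + 0.025 = 0.08187 m
ew = 1.0340 - 2*0.08187 = 0.87026 m
A = 0.25 * 0.87026^2 * tan(18.0440 deg)
A = 0.06168 m^2


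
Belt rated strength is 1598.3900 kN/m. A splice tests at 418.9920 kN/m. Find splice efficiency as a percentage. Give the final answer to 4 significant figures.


Eff = 418.9920 / 1598.3900 * 100
Eff = 26.21 %


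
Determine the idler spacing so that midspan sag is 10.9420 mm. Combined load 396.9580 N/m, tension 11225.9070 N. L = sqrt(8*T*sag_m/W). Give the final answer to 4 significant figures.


sag = 10.9420/1000 = 0.010942 m
L = sqrt(8 * 11225.9070 * 0.010942 / 396.9580)
L = 1.573 m


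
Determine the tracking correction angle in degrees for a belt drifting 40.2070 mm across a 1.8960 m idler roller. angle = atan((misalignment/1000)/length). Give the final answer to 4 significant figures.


misalign_m = 40.2070 / 1000 = 0.040207 m
angle = atan(0.040207 / 1.8960)
angle = 1.215 deg


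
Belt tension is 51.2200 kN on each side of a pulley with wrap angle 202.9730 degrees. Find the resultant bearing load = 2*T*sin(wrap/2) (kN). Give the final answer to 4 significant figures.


F = 2 * 51.2200 * sin(202.9730/2 deg)
F = 100.4 kN


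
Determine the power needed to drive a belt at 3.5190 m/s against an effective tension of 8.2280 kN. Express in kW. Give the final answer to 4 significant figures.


P = Te * v = 8.2280 * 3.5190
P = 28.95 kW


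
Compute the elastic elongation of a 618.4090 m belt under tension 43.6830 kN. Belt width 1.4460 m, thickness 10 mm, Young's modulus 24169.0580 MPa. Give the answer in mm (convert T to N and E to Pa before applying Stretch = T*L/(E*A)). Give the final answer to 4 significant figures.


A = 1.4460 * 0.01 = 0.01446 m^2
Stretch = 43.6830*1000 * 618.4090 / (24169.0580e6 * 0.01446) * 1000
Stretch = 77.30 mm


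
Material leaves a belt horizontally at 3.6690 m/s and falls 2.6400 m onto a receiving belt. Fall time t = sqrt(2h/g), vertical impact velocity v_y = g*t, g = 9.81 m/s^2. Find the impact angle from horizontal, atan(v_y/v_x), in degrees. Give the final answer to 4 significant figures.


t = sqrt(2*2.6400/9.81) = 0.733639 s
v_y = 9.81 * 0.733639 = 7.197 m/s
angle = atan(7.197 / 3.6690) = 62.99 deg


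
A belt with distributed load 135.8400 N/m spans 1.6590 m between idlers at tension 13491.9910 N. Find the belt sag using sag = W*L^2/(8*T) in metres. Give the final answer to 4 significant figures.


sag = 135.8400 * 1.6590^2 / (8 * 13491.9910)
sag = 0.003464 m


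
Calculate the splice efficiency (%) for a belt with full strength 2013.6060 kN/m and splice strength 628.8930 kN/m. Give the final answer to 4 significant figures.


Eff = 628.8930 / 2013.6060 * 100
Eff = 31.23 %


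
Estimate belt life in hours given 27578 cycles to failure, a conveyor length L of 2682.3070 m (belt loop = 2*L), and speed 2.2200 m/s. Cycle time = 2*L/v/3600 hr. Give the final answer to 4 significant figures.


cycle_time = 2 * 2682.3070 / 2.2200 / 3600 = 0.671248 hr
life = 27578 * 0.671248 = 18510 hours


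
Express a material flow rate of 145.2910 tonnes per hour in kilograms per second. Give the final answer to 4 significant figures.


m_dot = 145.2910 * 1000 / 3600
m_dot = 40.36 kg/s


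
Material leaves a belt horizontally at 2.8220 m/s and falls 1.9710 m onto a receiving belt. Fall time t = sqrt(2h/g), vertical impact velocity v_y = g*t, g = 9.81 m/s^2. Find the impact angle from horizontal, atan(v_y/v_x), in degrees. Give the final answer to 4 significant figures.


t = sqrt(2*1.9710/9.81) = 0.633904 s
v_y = 9.81 * 0.633904 = 6.2186 m/s
angle = atan(6.2186 / 2.8220) = 65.59 deg


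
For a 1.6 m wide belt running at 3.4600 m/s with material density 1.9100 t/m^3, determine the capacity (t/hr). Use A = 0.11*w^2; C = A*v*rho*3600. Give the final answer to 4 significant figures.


A = 0.11 * 1.6^2 = 0.2816 m^2
C = 0.2816 * 3.4600 * 1.9100 * 3600
C = 6700 t/hr


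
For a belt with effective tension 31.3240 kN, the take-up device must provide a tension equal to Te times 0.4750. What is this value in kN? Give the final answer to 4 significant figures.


T_tu = 31.3240 * 0.4750
T_tu = 14.88 kN


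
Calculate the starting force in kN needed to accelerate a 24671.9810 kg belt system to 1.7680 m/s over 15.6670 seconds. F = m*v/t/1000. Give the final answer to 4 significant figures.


F = 24671.9810 * 1.7680 / 15.6670 / 1000
F = 2.784 kN


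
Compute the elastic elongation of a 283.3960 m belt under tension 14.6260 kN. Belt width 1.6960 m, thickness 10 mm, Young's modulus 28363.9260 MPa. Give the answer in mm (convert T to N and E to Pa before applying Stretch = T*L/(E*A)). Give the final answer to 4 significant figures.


A = 1.6960 * 0.01 = 0.01696 m^2
Stretch = 14.6260*1000 * 283.3960 / (28363.9260e6 * 0.01696) * 1000
Stretch = 8.616 mm


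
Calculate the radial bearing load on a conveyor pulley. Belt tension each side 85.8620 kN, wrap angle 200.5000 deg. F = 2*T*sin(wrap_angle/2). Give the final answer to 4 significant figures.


F = 2 * 85.8620 * sin(200.5000/2 deg)
F = 169.0 kN


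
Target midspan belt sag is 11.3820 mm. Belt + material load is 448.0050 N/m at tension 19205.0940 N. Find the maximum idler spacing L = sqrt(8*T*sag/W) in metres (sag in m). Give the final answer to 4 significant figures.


sag = 11.3820/1000 = 0.011382 m
L = sqrt(8 * 19205.0940 * 0.011382 / 448.0050)
L = 1.976 m


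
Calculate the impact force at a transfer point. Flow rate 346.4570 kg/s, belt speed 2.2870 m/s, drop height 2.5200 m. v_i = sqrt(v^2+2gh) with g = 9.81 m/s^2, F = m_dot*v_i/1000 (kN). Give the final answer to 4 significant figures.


v_i = sqrt(2.2870^2 + 2*9.81*2.5200) = 7.3941 m/s
F = 346.4570 * 7.3941 / 1000
F = 2.562 kN


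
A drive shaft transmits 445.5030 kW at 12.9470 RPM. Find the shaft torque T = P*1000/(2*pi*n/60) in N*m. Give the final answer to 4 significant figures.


omega = 2*pi*12.9470/60 = 1.35581 rad/s
T = 445.5030*1000 / 1.35581
T = 328600 N*m


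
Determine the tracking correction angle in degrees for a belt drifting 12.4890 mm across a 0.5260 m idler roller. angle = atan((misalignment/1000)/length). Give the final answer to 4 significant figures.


misalign_m = 12.4890 / 1000 = 0.012489 m
angle = atan(0.012489 / 0.5260)
angle = 1.360 deg


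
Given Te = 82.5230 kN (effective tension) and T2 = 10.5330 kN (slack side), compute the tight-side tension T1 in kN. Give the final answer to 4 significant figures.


T1 = Te + T2 = 82.5230 + 10.5330
T1 = 93.06 kN


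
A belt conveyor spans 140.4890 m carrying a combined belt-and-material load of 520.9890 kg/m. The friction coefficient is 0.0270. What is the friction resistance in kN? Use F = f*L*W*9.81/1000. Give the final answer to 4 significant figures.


F = 0.0270 * 140.4890 * 520.9890 * 9.81 / 1000
F = 19.39 kN


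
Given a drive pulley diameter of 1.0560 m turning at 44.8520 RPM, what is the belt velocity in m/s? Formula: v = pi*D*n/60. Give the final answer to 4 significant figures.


v = pi * 1.0560 * 44.8520 / 60
v = 2.480 m/s


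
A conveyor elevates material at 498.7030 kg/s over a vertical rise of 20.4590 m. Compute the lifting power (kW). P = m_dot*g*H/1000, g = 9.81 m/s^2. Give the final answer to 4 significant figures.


P = 498.7030 * 9.81 * 20.4590 / 1000
P = 100.1 kW


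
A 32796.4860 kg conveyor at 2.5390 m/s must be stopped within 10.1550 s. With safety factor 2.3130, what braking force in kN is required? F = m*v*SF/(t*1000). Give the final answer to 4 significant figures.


F = 32796.4860 * 2.5390 / 10.1550 * 2.3130 / 1000
F = 18.97 kN


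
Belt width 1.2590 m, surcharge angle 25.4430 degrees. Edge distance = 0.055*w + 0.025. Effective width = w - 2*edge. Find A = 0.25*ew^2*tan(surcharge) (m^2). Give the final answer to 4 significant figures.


edge = 0.055*1.2590 + 0.025 = 0.094245 m
ew = 1.2590 - 2*0.094245 = 1.07051 m
A = 0.25 * 1.07051^2 * tan(25.4430 deg)
A = 0.1363 m^2


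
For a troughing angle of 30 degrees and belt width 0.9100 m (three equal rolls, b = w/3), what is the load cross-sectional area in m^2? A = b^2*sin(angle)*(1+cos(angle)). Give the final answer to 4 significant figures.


b = 0.9100/3 = 0.303333 m
A = 0.303333^2 * sin(30 deg) * (1 + cos(30 deg))
A = 0.08585 m^2


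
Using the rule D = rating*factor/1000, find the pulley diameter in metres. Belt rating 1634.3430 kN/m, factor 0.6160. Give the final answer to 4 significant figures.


D = 1634.3430 * 0.6160 / 1000
D = 1.007 m


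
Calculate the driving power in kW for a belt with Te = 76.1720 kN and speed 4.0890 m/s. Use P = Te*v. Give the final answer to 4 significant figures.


P = Te * v = 76.1720 * 4.0890
P = 311.5 kW


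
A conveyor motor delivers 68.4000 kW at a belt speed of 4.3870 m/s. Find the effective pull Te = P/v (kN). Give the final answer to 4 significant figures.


Te = P / v = 68.4000 / 4.3870
Te = 15.59 kN


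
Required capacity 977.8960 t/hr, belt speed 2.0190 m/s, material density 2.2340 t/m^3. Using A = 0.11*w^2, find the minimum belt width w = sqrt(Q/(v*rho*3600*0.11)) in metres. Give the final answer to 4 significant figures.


A_req = 977.8960 / (2.0190 * 2.2340 * 3600) = 0.0602242 m^2
w = sqrt(0.0602242 / 0.11)
w = 0.7399 m


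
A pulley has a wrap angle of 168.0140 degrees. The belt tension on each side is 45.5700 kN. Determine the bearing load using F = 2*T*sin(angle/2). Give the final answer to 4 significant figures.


F = 2 * 45.5700 * sin(168.0140/2 deg)
F = 90.64 kN


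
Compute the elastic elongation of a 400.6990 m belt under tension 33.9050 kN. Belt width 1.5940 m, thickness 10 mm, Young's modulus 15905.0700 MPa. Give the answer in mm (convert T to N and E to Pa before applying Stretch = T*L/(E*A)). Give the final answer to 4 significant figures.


A = 1.5940 * 0.01 = 0.01594 m^2
Stretch = 33.9050*1000 * 400.6990 / (15905.0700e6 * 0.01594) * 1000
Stretch = 53.59 mm


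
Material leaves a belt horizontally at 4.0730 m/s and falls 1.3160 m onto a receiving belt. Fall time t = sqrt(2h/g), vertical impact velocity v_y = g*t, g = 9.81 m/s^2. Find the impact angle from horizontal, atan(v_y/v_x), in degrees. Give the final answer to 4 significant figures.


t = sqrt(2*1.3160/9.81) = 0.517975 s
v_y = 9.81 * 0.517975 = 5.08133 m/s
angle = atan(5.08133 / 4.0730) = 51.29 deg


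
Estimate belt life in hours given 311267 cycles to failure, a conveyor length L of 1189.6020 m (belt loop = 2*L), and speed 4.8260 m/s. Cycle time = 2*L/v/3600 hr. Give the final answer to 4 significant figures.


cycle_time = 2 * 1189.6020 / 4.8260 / 3600 = 0.136944 hr
life = 311267 * 0.136944 = 42630 hours


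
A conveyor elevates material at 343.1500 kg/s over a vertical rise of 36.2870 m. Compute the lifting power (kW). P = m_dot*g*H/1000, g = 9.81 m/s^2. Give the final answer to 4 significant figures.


P = 343.1500 * 9.81 * 36.2870 / 1000
P = 122.2 kW


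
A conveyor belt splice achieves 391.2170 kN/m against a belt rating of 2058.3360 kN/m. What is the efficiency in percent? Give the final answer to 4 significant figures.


Eff = 391.2170 / 2058.3360 * 100
Eff = 19.01 %


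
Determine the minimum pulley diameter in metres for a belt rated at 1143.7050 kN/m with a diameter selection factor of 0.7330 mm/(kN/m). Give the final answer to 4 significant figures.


D = 1143.7050 * 0.7330 / 1000
D = 0.8383 m


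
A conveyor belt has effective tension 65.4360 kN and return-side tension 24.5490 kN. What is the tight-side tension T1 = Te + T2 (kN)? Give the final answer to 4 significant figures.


T1 = Te + T2 = 65.4360 + 24.5490
T1 = 89.99 kN


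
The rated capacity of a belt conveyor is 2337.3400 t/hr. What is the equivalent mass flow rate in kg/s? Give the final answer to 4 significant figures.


m_dot = 2337.3400 * 1000 / 3600
m_dot = 649.3 kg/s


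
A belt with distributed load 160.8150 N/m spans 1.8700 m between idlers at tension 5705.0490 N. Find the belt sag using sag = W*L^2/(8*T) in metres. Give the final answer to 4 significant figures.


sag = 160.8150 * 1.8700^2 / (8 * 5705.0490)
sag = 0.01232 m


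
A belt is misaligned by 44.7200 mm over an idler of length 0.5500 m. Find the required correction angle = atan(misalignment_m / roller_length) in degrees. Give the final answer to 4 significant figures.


misalign_m = 44.7200 / 1000 = 0.044720 m
angle = atan(0.044720 / 0.5500)
angle = 4.648 deg


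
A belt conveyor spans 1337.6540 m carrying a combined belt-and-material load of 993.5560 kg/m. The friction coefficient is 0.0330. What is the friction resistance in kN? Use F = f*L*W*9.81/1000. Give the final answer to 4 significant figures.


F = 0.0330 * 1337.6540 * 993.5560 * 9.81 / 1000
F = 430.2 kN


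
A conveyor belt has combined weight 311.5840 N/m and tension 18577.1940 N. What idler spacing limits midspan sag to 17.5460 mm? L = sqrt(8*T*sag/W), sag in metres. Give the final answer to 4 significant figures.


sag = 17.5460/1000 = 0.017546 m
L = sqrt(8 * 18577.1940 * 0.017546 / 311.5840)
L = 2.893 m


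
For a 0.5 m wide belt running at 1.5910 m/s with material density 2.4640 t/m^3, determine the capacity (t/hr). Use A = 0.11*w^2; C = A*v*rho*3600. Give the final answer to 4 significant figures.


A = 0.11 * 0.5^2 = 0.0275 m^2
C = 0.0275 * 1.5910 * 2.4640 * 3600
C = 388.1 t/hr


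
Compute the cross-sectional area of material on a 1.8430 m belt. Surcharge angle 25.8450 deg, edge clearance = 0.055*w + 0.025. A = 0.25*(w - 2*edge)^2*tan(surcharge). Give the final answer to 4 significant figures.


edge = 0.055*1.8430 + 0.025 = 0.126365 m
ew = 1.8430 - 2*0.126365 = 1.59027 m
A = 0.25 * 1.59027^2 * tan(25.8450 deg)
A = 0.3062 m^2


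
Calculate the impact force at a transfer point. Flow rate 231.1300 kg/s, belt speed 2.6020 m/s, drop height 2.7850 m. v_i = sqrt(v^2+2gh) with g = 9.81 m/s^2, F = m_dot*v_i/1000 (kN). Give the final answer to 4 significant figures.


v_i = sqrt(2.6020^2 + 2*9.81*2.7850) = 7.83659 m/s
F = 231.1300 * 7.83659 / 1000
F = 1.811 kN


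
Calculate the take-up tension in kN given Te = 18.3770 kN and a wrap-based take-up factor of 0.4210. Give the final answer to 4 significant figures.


T_tu = 18.3770 * 0.4210
T_tu = 7.737 kN


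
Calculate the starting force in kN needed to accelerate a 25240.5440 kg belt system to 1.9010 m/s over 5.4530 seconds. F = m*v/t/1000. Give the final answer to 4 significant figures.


F = 25240.5440 * 1.9010 / 5.4530 / 1000
F = 8.799 kN


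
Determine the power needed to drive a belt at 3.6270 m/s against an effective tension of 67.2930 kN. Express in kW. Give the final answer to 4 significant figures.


P = Te * v = 67.2930 * 3.6270
P = 244.1 kW


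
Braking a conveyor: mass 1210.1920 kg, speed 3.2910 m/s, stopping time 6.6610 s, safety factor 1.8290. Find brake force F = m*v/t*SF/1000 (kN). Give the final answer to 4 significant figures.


F = 1210.1920 * 3.2910 / 6.6610 * 1.8290 / 1000
F = 1.094 kN


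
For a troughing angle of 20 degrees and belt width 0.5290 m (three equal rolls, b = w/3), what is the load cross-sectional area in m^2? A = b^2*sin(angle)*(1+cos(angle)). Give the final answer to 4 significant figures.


b = 0.5290/3 = 0.176333 m
A = 0.176333^2 * sin(20 deg) * (1 + cos(20 deg))
A = 0.02063 m^2


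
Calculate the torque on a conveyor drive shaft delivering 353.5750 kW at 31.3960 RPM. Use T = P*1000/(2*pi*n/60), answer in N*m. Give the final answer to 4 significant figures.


omega = 2*pi*31.3960/60 = 3.28778 rad/s
T = 353.5750*1000 / 3.28778
T = 107500 N*m


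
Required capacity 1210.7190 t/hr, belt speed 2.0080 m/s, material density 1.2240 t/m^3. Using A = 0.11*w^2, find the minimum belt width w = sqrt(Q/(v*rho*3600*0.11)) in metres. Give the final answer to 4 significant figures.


A_req = 1210.7190 / (2.0080 * 1.2240 * 3600) = 0.136835 m^2
w = sqrt(0.136835 / 0.11)
w = 1.115 m


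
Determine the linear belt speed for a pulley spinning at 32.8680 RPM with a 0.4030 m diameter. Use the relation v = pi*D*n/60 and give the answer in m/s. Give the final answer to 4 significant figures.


v = pi * 0.4030 * 32.8680 / 60
v = 0.6935 m/s


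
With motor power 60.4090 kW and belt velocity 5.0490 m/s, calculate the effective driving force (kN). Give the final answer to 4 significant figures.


Te = P / v = 60.4090 / 5.0490
Te = 11.96 kN


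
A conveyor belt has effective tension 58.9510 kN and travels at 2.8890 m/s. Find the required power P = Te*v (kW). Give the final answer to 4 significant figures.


P = Te * v = 58.9510 * 2.8890
P = 170.3 kW


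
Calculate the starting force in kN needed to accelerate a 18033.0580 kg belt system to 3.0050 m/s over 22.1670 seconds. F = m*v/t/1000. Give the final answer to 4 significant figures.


F = 18033.0580 * 3.0050 / 22.1670 / 1000
F = 2.445 kN


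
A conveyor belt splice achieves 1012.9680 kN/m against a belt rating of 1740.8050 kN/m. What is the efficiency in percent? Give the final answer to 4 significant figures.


Eff = 1012.9680 / 1740.8050 * 100
Eff = 58.19 %


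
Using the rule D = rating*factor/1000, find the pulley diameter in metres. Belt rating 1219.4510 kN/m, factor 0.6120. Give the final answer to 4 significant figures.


D = 1219.4510 * 0.6120 / 1000
D = 0.7463 m


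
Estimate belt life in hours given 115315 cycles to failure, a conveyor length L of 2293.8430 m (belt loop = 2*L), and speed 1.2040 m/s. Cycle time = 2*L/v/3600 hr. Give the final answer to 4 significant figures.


cycle_time = 2 * 2293.8430 / 1.2040 / 3600 = 1.05844 hr
life = 115315 * 1.05844 = 122100 hours


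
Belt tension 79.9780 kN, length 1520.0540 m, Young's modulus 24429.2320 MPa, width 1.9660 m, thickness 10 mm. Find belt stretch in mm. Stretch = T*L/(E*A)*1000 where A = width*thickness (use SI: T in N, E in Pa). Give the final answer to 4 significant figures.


A = 1.9660 * 0.01 = 0.01966 m^2
Stretch = 79.9780*1000 * 1520.0540 / (24429.2320e6 * 0.01966) * 1000
Stretch = 253.1 mm


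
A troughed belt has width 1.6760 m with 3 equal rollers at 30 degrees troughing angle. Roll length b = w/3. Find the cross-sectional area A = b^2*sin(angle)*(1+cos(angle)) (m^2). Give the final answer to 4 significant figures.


b = 1.6760/3 = 0.558667 m
A = 0.558667^2 * sin(30 deg) * (1 + cos(30 deg))
A = 0.2912 m^2


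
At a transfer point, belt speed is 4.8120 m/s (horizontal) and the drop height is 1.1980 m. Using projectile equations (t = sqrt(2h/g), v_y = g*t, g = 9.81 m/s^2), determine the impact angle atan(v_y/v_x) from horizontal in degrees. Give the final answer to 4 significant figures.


t = sqrt(2*1.1980/9.81) = 0.494207 s
v_y = 9.81 * 0.494207 = 4.84817 m/s
angle = atan(4.84817 / 4.8120) = 45.21 deg


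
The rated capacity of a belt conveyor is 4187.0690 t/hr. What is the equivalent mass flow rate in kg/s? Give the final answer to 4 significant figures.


m_dot = 4187.0690 * 1000 / 3600
m_dot = 1163 kg/s


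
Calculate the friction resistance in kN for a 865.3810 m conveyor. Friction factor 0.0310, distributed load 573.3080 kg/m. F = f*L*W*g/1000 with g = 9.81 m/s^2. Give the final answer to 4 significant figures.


F = 0.0310 * 865.3810 * 573.3080 * 9.81 / 1000
F = 150.9 kN


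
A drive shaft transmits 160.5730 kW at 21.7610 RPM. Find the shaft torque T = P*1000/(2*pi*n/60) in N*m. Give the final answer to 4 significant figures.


omega = 2*pi*21.7610/60 = 2.27881 rad/s
T = 160.5730*1000 / 2.27881
T = 70460 N*m


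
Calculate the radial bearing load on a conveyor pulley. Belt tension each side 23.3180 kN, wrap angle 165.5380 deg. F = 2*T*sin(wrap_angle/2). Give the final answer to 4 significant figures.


F = 2 * 23.3180 * sin(165.5380/2 deg)
F = 46.27 kN


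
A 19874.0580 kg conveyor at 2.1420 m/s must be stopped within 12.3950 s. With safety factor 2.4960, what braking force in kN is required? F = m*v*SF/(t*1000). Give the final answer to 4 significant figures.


F = 19874.0580 * 2.1420 / 12.3950 * 2.4960 / 1000
F = 8.572 kN


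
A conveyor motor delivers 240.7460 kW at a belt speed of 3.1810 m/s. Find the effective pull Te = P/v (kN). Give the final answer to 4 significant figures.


Te = P / v = 240.7460 / 3.1810
Te = 75.68 kN


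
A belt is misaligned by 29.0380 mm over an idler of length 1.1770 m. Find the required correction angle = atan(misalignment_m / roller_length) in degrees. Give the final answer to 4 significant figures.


misalign_m = 29.0380 / 1000 = 0.029038 m
angle = atan(0.029038 / 1.1770)
angle = 1.413 deg


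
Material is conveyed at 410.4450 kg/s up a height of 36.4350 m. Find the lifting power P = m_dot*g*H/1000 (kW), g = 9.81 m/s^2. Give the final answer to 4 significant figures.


P = 410.4450 * 9.81 * 36.4350 / 1000
P = 146.7 kW


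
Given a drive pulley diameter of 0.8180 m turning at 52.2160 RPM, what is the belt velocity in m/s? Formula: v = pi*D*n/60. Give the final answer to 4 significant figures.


v = pi * 0.8180 * 52.2160 / 60
v = 2.236 m/s


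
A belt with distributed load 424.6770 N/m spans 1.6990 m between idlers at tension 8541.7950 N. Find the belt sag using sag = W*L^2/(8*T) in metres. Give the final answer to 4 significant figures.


sag = 424.6770 * 1.6990^2 / (8 * 8541.7950)
sag = 0.01794 m


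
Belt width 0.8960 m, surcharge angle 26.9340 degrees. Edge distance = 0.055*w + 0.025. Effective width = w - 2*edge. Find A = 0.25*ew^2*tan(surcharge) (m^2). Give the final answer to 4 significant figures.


edge = 0.055*0.8960 + 0.025 = 0.07428 m
ew = 0.8960 - 2*0.07428 = 0.74744 m
A = 0.25 * 0.74744^2 * tan(26.9340 deg)
A = 0.07096 m^2


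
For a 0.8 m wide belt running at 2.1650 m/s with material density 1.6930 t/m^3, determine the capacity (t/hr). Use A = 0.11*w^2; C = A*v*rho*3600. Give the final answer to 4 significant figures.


A = 0.11 * 0.8^2 = 0.0704 m^2
C = 0.0704 * 2.1650 * 1.6930 * 3600
C = 928.9 t/hr


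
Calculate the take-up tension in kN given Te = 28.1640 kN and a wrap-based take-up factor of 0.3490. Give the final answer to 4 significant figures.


T_tu = 28.1640 * 0.3490
T_tu = 9.829 kN


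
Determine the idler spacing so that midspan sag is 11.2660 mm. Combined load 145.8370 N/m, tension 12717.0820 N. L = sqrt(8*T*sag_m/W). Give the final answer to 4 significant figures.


sag = 11.2660/1000 = 0.011266 m
L = sqrt(8 * 12717.0820 * 0.011266 / 145.8370)
L = 2.803 m


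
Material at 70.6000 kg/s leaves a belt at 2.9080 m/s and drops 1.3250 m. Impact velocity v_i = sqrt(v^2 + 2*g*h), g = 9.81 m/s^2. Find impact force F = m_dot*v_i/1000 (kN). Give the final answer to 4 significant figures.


v_i = sqrt(2.9080^2 + 2*9.81*1.3250) = 5.86966 m/s
F = 70.6000 * 5.86966 / 1000
F = 0.4144 kN


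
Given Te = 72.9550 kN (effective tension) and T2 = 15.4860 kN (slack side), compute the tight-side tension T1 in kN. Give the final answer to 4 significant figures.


T1 = Te + T2 = 72.9550 + 15.4860
T1 = 88.44 kN


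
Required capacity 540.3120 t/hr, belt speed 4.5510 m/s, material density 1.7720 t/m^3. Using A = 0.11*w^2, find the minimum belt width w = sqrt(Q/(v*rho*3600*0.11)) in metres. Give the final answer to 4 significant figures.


A_req = 540.3120 / (4.5510 * 1.7720 * 3600) = 0.0186111 m^2
w = sqrt(0.0186111 / 0.11)
w = 0.4113 m


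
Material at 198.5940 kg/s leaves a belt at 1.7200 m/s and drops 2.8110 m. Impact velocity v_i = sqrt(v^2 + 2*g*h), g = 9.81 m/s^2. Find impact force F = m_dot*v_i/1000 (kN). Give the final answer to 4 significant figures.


v_i = sqrt(1.7200^2 + 2*9.81*2.8110) = 7.62301 m/s
F = 198.5940 * 7.62301 / 1000
F = 1.514 kN


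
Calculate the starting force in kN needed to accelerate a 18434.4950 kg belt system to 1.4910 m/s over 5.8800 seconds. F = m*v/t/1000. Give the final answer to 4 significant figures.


F = 18434.4950 * 1.4910 / 5.8800 / 1000
F = 4.674 kN


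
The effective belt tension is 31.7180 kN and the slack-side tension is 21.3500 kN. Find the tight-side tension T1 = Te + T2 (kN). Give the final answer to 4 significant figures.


T1 = Te + T2 = 31.7180 + 21.3500
T1 = 53.07 kN


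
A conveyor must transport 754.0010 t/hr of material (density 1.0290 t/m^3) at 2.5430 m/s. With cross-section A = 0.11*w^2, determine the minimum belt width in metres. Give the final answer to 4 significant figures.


A_req = 754.0010 / (2.5430 * 1.0290 * 3600) = 0.0800401 m^2
w = sqrt(0.0800401 / 0.11)
w = 0.8530 m


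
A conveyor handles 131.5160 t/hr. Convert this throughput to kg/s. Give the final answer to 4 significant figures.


m_dot = 131.5160 * 1000 / 3600
m_dot = 36.53 kg/s


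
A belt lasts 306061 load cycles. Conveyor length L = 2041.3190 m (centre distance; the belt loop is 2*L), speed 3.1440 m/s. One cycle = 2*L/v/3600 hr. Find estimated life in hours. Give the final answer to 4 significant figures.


cycle_time = 2 * 2041.3190 / 3.1440 / 3600 = 0.360708 hr
life = 306061 * 0.360708 = 110400 hours


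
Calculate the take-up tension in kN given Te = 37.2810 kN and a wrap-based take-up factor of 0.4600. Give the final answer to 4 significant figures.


T_tu = 37.2810 * 0.4600
T_tu = 17.15 kN


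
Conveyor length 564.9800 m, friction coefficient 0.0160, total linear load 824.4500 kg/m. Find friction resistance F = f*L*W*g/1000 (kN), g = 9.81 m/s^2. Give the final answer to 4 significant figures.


F = 0.0160 * 564.9800 * 824.4500 * 9.81 / 1000
F = 73.11 kN


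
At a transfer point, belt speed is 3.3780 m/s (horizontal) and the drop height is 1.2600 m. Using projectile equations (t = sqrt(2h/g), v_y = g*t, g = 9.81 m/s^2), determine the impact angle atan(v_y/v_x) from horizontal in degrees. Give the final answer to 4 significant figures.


t = sqrt(2*1.2600/9.81) = 0.506834 s
v_y = 9.81 * 0.506834 = 4.97204 m/s
angle = atan(4.97204 / 3.3780) = 55.81 deg


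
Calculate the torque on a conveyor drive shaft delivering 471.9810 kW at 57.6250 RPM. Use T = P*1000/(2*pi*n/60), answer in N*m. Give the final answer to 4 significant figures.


omega = 2*pi*57.6250/60 = 6.03448 rad/s
T = 471.9810*1000 / 6.03448
T = 78210 N*m


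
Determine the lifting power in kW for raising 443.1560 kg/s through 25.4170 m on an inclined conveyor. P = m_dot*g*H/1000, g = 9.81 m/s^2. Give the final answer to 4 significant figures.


P = 443.1560 * 9.81 * 25.4170 / 1000
P = 110.5 kW


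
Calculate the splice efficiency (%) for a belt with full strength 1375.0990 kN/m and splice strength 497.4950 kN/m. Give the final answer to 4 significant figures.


Eff = 497.4950 / 1375.0990 * 100
Eff = 36.18 %


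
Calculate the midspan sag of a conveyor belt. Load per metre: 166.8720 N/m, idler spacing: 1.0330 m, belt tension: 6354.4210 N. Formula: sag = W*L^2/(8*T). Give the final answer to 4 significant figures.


sag = 166.8720 * 1.0330^2 / (8 * 6354.4210)
sag = 0.003503 m


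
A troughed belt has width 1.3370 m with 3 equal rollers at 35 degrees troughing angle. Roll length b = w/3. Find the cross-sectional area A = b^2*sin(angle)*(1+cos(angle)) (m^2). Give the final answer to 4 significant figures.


b = 1.3370/3 = 0.445667 m
A = 0.445667^2 * sin(35 deg) * (1 + cos(35 deg))
A = 0.2072 m^2


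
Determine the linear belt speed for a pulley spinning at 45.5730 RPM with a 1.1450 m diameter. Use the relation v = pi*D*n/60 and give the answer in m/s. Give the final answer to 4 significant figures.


v = pi * 1.1450 * 45.5730 / 60
v = 2.732 m/s


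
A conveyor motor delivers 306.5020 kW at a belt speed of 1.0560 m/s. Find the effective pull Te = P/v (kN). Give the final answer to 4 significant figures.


Te = P / v = 306.5020 / 1.0560
Te = 290.2 kN


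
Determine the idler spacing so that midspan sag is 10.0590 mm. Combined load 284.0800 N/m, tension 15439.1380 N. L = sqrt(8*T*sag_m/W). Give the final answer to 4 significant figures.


sag = 10.0590/1000 = 0.010059 m
L = sqrt(8 * 15439.1380 * 0.010059 / 284.0800)
L = 2.091 m


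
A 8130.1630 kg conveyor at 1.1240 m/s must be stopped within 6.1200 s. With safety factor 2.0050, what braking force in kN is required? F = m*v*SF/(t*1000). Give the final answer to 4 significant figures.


F = 8130.1630 * 1.1240 / 6.1200 * 2.0050 / 1000
F = 2.994 kN


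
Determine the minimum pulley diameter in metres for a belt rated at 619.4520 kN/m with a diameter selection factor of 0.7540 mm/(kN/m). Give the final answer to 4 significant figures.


D = 619.4520 * 0.7540 / 1000
D = 0.4671 m


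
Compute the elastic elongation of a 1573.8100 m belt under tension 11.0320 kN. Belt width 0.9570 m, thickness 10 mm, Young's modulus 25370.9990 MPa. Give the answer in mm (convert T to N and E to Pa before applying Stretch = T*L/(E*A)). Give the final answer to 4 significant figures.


A = 0.9570 * 0.01 = 0.00957 m^2
Stretch = 11.0320*1000 * 1573.8100 / (25370.9990e6 * 0.00957) * 1000
Stretch = 71.51 mm


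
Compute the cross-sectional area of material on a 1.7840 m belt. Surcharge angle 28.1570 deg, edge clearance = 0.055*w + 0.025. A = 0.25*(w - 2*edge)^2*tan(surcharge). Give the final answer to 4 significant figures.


edge = 0.055*1.7840 + 0.025 = 0.12312 m
ew = 1.7840 - 2*0.12312 = 1.53776 m
A = 0.25 * 1.53776^2 * tan(28.1570 deg)
A = 0.3164 m^2


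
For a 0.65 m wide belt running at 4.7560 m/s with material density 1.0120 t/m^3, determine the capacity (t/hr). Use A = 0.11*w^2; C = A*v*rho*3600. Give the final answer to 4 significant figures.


A = 0.11 * 0.65^2 = 0.046475 m^2
C = 0.046475 * 4.7560 * 1.0120 * 3600
C = 805.3 t/hr


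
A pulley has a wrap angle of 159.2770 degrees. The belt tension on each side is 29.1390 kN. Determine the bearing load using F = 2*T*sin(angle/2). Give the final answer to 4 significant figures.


F = 2 * 29.1390 * sin(159.2770/2 deg)
F = 57.33 kN


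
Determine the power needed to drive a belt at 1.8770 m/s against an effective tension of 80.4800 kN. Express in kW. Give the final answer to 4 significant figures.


P = Te * v = 80.4800 * 1.8770
P = 151.1 kW


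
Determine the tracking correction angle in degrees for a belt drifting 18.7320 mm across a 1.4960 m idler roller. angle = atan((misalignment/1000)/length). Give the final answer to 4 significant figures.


misalign_m = 18.7320 / 1000 = 0.018732 m
angle = atan(0.018732 / 1.4960)
angle = 0.7174 deg


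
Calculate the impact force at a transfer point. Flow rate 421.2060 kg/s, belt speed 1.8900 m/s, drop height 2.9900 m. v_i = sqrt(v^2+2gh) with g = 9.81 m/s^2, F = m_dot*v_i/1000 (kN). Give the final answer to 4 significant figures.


v_i = sqrt(1.8900^2 + 2*9.81*2.9900) = 7.88897 m/s
F = 421.2060 * 7.88897 / 1000
F = 3.323 kN


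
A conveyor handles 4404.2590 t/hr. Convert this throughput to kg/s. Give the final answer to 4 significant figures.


m_dot = 4404.2590 * 1000 / 3600
m_dot = 1223 kg/s


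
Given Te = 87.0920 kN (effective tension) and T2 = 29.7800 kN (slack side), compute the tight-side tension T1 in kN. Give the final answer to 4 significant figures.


T1 = Te + T2 = 87.0920 + 29.7800
T1 = 116.9 kN


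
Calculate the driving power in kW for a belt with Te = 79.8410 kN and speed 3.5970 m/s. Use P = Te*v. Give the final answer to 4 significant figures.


P = Te * v = 79.8410 * 3.5970
P = 287.2 kW


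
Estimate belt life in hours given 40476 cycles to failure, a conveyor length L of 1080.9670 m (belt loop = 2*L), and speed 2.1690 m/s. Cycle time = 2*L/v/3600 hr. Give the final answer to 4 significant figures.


cycle_time = 2 * 1080.9670 / 2.1690 / 3600 = 0.276873 hr
life = 40476 * 0.276873 = 11210 hours


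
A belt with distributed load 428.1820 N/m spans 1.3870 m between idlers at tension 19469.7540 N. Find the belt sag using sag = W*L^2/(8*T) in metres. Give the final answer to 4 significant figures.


sag = 428.1820 * 1.3870^2 / (8 * 19469.7540)
sag = 0.005288 m


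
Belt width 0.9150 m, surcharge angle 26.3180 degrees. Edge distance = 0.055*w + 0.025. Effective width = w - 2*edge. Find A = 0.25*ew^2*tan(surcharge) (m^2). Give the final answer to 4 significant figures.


edge = 0.055*0.9150 + 0.025 = 0.075325 m
ew = 0.9150 - 2*0.075325 = 0.76435 m
A = 0.25 * 0.76435^2 * tan(26.3180 deg)
A = 0.07224 m^2


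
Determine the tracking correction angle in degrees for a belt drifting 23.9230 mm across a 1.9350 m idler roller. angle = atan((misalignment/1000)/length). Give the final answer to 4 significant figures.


misalign_m = 23.9230 / 1000 = 0.023923 m
angle = atan(0.023923 / 1.9350)
angle = 0.7083 deg


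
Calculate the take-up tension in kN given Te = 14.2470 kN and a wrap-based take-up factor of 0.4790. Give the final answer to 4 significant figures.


T_tu = 14.2470 * 0.4790
T_tu = 6.824 kN
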